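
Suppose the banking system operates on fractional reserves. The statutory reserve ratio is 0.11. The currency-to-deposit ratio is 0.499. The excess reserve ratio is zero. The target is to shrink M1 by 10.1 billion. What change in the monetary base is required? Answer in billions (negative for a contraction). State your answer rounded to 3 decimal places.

-4.103 billion

The money multiplier is m = (1 + c) / (rr + c) = (1 + 0.499) / (0.11 + 0.499) ≈ 2.461412.
ΔMB = ΔM / m = (−10.1) / 2.461412 ≈ -4.1033 billion.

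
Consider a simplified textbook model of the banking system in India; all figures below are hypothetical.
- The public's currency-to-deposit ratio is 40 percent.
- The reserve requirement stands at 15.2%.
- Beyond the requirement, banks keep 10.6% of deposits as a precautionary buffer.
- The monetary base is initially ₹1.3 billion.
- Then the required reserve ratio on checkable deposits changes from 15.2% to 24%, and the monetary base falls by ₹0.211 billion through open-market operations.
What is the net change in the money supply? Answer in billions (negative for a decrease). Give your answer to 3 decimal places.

-0.722 billion

Before: m₁ = (1 + 0.4) / (0.152 + 0.106 + 0.4) ≈ 2.12766, MB₁ = 1.3, so M₁ = 2.12766 × 1.3 ≈ 2.766 billion.
After: m₂ = (1 + 0.4) / (0.24 + 0.106 + 0.4) ≈ 1.87668, MB₂ = 1.3 − 0.211 = 1.089, so M₂ = 1.87668 × 1.089 ≈ 2.0437 billion.
ΔM = M₂ − M₁ = 2.0437 − 2.766 = -0.7223 billion.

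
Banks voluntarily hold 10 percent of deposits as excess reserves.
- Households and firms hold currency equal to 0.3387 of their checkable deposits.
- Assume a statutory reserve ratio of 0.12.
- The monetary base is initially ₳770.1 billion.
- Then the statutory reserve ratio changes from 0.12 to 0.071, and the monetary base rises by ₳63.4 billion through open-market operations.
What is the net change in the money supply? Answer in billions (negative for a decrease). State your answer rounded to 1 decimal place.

Before: m₁ = (1 + 0.3387) / (0.12 + 0.1 + 0.3387) ≈ 2.39610, MB₁ = 770.1, so M₁ = 2.39610 × 770.1 ≈ 1845.2366 billion.
After: m₂ = (1 + 0.3387) / (0.071 + 0.1 + 0.3387) ≈ 2.62645, MB₂ = 770.1 + 63.4 = 833.5, so M₂ = 2.62645 × 833.5 ≈ 2189.1461 billion.
ΔM = M₂ − M₁ = 2189.1461 − 1845.2366 = 343.9095 billion.

₳343.9 billion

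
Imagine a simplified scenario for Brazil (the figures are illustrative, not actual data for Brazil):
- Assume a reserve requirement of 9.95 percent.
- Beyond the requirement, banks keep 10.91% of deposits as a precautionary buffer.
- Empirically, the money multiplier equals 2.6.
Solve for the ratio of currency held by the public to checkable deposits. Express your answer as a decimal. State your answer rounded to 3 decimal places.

Using m = 2.6. From m = (1 + c)/(c + rr + e), rearranging gives 1 + c = m·(c + rr + e), so c·(1 − m) = m·(rr + e) − 1.
Hence c = [m·(rr + e) − 1]/(1 − m) = [2.6 × (0.0995 + 0.1091) − 1] / (1 − 2.6) = 0.286025.

0.286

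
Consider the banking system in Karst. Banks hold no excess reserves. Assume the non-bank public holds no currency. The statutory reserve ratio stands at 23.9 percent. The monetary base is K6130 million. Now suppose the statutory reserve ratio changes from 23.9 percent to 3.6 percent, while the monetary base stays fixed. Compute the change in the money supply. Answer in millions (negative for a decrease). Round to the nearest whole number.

K144629 million

Initially m₁ = 1 / (0.239) ≈ 4.18410, so M₁ = 4.18410 × 6130 = 25648.533 million.
After the change m₂ = 1 / (0.036) ≈ 27.77778, so M₂ = 27.77778 × 6130 = 170277.7914 million.
ΔM = M₂ − M₁ = 170277.7914 − 25648.533 = 144629.2584 million.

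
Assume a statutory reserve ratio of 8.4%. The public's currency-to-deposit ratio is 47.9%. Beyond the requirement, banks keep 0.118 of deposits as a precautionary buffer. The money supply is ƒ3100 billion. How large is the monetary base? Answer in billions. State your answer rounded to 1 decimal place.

ƒ1427.4 billion

The money multiplier is m = (1 + c) / (rr + e + c) = (1 + 0.479) / (0.084 + 0.118 + 0.479) ≈ 2.171806.
MB = M / m = 3100 / 2.171806 ≈ 1427.3835 billion.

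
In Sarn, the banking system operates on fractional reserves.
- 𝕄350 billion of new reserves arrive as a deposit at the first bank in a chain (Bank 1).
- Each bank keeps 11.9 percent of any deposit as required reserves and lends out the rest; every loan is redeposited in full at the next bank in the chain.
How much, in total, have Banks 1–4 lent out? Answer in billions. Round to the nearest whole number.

𝕄1030 billion

Bank i lends (1 − rr)^i of the original deposit: Bank 1 lends 350·0.8810 = 308.3500, Bank 2 lends 350·0.8810² ≈ 271.6564, and so on.
Summing a geometric series: total = 350·[0.8810·(1 − 0.8810^4) / (1 − 0.8810)] ≈ 1030.1847 billion.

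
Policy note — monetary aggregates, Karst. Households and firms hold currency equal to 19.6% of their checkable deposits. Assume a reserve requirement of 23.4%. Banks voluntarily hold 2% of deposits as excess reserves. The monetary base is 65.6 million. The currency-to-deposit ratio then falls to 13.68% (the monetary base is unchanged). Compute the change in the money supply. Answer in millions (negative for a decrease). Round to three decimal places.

Initially m₁ = (1 + 0.196) / (0.234 + 0.02 + 0.196) ≈ 2.657778, so M₁ = 2.657778 × 65.6 ≈ 174.3502 million.
After the change m₂ = (1 + 0.1368) / (0.234 + 0.02 + 0.1368) ≈ 2.908905, so M₂ = 2.908905 × 65.6 ≈ 190.8242 million.
ΔM = M₂ − M₁ = 190.8242 − 174.3502 = 16.474 million.

16.474 million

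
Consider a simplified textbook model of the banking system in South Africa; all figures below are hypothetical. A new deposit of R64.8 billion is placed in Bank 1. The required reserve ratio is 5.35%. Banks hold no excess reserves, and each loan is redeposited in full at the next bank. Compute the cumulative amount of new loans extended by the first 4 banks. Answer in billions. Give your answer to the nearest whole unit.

Bank i lends (1 − rr)^i of the original deposit: Bank 1 lends 64.8·0.9465 = 61.3332, Bank 2 lends 64.8·0.9465² ≈ 58.0519, and so on.
Summing a geometric series: total = 64.8·[0.9465·(1 − 0.9465^4) / (1 − 0.9465)] ≈ 226.3377 billion.

R226 billion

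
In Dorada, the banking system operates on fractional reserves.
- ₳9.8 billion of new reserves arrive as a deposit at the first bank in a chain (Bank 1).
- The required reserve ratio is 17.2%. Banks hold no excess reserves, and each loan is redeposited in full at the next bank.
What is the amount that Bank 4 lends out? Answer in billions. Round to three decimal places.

Each bank lends a fraction (1 − rr) = 0.8280 of the deposit it receives, so Bank 4 receives 9.8·0.8280^3 and lends 9.8·0.8280^4 ≈ 4.6062 billion.

₳4.606 billion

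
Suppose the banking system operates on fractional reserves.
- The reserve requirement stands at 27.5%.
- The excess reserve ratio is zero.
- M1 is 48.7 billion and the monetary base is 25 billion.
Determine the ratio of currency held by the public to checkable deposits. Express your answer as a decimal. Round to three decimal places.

Using m = M/MB = 48.7/25 = 1.948000. From m = (1 + c)/(c + rr + e), rearranging gives 1 + c = m·(c + rr + e), so c·(1 − m) = m·(rr + e) − 1.
Hence c = [m·(rr + e) − 1]/(1 − m) = [1.948000 × (0.275 + 0) − 1] / (1 − 1.948000) ≈ 0.489768.

0.490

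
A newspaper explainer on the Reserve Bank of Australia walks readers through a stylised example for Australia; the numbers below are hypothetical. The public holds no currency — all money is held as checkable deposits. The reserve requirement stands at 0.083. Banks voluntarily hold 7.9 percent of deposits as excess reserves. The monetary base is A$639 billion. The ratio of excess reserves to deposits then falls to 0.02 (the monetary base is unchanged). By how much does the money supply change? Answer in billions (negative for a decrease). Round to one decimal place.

Initially m₁ = 1 / (0.083 + 0.079) ≈ 6.17284, so M₁ = 6.17284 × 639 ≈ 3944.4448 billion.
After the change m₂ = 1 / (0.083 + 0.02) ≈ 9.70874, so M₂ = 9.70874 × 639 ≈ 6203.8849 billion.
ΔM = M₂ − M₁ = 6203.8849 − 3944.4448 = 2259.4401 billion.

A$2259.4 billion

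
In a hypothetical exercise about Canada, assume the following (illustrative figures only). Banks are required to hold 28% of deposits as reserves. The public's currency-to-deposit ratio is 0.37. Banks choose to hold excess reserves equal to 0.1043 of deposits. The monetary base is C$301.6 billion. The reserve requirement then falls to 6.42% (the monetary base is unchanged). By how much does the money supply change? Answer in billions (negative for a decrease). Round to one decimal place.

Initially m₁ = (1 + 0.37) / (0.28 + 0.1043 + 0.37) ≈ 1.81625, so M₁ = 1.81625 × 301.6 = 547.781 billion.
After the change m₂ = (1 + 0.37) / (0.0642 + 0.1043 + 0.37) ≈ 2.54410, so M₂ = 2.54410 × 301.6 ≈ 767.3006 billion.
ΔM = M₂ − M₁ = 767.3006 − 547.781 = 219.5196 billion.

C$219.5 billion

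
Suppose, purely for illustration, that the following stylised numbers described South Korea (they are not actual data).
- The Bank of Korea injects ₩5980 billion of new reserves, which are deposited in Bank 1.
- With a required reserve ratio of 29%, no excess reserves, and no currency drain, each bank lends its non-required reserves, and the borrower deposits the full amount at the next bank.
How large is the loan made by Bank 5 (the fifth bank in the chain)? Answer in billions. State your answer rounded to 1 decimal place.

₩1078.9 billion

Each bank lends a fraction (1 − rr) = 0.7100 of the deposit it receives, so Bank 5 receives 5980·0.7100^4 and lends 5980·0.7100^5 ≈ 1078.9292 billion.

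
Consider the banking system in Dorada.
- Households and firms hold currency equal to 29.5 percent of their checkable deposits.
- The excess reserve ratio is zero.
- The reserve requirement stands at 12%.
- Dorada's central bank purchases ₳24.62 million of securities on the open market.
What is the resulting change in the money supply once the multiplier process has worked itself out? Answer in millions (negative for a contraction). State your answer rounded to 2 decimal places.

₳76.83 million

The money multiplier is m = (1 + c) / (rr + c) = (1 + 0.295) / (0.12 + 0.295) ≈ 3.12048.
The purchase adds 24.62 million of base, so ΔM = m × ΔMB = 3.12048 × (+24.62) ≈ 76.8262 million.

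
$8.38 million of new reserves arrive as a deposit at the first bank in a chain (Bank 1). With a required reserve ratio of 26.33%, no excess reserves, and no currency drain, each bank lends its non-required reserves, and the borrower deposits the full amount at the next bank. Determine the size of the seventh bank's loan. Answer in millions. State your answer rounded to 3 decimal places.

$0.987 million

Each bank lends a fraction (1 − rr) = 0.7367 of the deposit it receives, so Bank 7 receives 8.38·0.7367^6 and lends 8.38·0.7367^7 ≈ 0.9869 million.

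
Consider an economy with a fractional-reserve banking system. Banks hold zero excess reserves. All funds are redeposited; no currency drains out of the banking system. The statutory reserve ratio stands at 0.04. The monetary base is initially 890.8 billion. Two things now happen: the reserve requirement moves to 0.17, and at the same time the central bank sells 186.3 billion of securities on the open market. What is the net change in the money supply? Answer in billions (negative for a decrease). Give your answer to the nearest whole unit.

-18126 billion

Before: m₁ = 1 / (0.04) = 25, MB₁ = 890.8, so M₁ = 25 × 890.8 = 22270 billion.
After: m₂ = 1 / (0.17) ≈ 5.8824, MB₂ = 890.8 − 186.3 = 704.5, so M₂ = 5.8824 × 704.5 = 4144.1508 billion.
ΔM = M₂ − M₁ = 4144.1508 − 22270 = -18125.8492 billion.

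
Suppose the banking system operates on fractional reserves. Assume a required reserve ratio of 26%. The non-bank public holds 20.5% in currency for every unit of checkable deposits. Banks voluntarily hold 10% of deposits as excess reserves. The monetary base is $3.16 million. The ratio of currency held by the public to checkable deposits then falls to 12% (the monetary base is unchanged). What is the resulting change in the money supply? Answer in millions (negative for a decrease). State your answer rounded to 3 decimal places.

Initially m₁ = (1 + 0.205) / (0.26 + 0.1 + 0.205) ≈ 2.13274, so M₁ = 2.13274 × 3.16 ≈ 6.7395 million.
After the change m₂ = (1 + 0.12) / (0.26 + 0.1 + 0.12) ≈ 2.33333, so M₂ = 2.33333 × 3.16 ≈ 7.3733 million.
ΔM = M₂ − M₁ = 7.3733 − 6.7395 = 0.6338 million.

$0.634 million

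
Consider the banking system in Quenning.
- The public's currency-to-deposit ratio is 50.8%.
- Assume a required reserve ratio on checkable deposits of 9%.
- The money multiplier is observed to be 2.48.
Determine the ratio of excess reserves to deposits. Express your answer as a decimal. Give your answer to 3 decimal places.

0.010

Using m = 2.48. Since m = (1 + c)/(c + rr + e), the denominator satisfies c + rr + e = (1 + c)/m = (1 + 0.508) / 2.48 ≈ 0.608065.
With c = 0.508 and rr = 0.09, the ratio of excess reserves to deposits is 0.608065 − 0.508 − 0.09 = 0.010065.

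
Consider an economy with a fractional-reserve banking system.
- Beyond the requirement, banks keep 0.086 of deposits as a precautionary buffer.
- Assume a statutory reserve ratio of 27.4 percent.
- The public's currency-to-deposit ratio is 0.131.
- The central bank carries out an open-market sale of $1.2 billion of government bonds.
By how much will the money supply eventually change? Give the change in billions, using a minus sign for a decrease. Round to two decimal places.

-2.76 billion

The money multiplier is m = (1 + c) / (rr + e + c) = (1 + 0.131) / (0.274 + 0.086 + 0.131) ≈ 2.3035.
The sale removes 1.2 billion of base, so ΔM = m × ΔMB = 2.3035 × (−1.2) = -2.7642 billion.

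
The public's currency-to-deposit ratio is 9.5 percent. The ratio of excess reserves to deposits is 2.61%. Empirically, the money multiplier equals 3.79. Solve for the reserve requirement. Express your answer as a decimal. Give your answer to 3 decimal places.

0.168

Using m = 3.79. Since m = (1 + c)/(c + rr + e), the denominator satisfies c + rr + e = (1 + c)/m = (1 + 0.095) / 3.79 ≈ 0.288918.
With c = 0.095 and e = 0.0261, the reserve requirement is 0.288918 − 0.095 − 0.0261 = 0.167818.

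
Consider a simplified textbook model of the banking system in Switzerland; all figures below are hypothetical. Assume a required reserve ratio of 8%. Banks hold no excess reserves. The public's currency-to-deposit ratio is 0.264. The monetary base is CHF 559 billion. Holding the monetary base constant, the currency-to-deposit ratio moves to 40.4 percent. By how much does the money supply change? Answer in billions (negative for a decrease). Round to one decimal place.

-432.4 billion

Initially m₁ = (1 + 0.264) / (0.08 + 0.264) ≈ 3.67442, so M₁ = 3.67442 × 559 ≈ 2054.0008 billion.
After the change m₂ = (1 + 0.404) / (0.08 + 0.404) ≈ 2.90083, so M₂ = 2.90083 × 559 ≈ 1621.564 billion.
ΔM = M₂ − M₁ = 1621.564 − 2054.0008 = -432.4368 billion.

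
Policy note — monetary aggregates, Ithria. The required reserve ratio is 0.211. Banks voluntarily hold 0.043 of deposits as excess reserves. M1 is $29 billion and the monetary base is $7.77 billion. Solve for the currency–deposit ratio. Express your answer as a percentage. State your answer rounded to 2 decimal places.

Using m = M/MB = 29/7.77 ≈ 3.732304. From m = (1 + c)/(c + rr + e), rearranging gives 1 + c = m·(c + rr + e), so c·(1 − m) = m·(rr + e) − 1.
Hence c = [m·(rr + e) − 1]/(1 − m) = [3.732304 × (0.211 + 0.043) − 1] / (1 − 3.732304) ≈ 0.019030.

1.90%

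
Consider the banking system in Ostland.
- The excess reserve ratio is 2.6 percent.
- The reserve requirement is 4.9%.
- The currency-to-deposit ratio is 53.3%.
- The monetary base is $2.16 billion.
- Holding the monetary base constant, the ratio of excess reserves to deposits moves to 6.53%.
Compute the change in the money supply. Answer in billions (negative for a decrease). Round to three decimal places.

-0.331 billion

Initially m₁ = (1 + 0.533) / (0.049 + 0.026 + 0.533) ≈ 2.52138, so M₁ = 2.52138 × 2.16 ≈ 5.4462 billion.
After the change m₂ = (1 + 0.533) / (0.049 + 0.0653 + 0.533) ≈ 2.36830, so M₂ = 2.36830 × 2.16 ≈ 5.1155 billion.
ΔM = M₂ − M₁ = 5.1155 − 5.4462 = -0.3307 billion.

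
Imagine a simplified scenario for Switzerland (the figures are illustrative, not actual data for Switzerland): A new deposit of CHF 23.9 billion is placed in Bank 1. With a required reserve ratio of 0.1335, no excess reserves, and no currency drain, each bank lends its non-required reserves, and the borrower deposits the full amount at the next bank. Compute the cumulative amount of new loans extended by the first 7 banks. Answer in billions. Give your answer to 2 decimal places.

CHF 98.23 billion

Bank i lends (1 − rr)^i of the original deposit: Bank 1 lends 23.9·0.8665 ≈ 20.7094, Bank 2 lends 23.9·0.8665² ≈ 17.9447, and so on.
Summing a geometric series: total = 23.9·[0.8665·(1 − 0.8665^7) / (1 − 0.8665)] ≈ 98.2324 billion.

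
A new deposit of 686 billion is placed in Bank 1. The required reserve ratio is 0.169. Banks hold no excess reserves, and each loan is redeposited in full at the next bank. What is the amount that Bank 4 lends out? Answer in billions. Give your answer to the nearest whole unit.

327 billion

Each bank lends a fraction (1 − rr) = 0.8310 of the deposit it receives, so Bank 4 receives 686·0.8310^3 and lends 686·0.8310^4 ≈ 327.1359 billion.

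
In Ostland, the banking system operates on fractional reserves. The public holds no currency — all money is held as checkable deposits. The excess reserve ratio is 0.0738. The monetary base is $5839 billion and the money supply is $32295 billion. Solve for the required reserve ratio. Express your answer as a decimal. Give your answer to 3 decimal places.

Using m = M/MB = 32295/5839 ≈ 5.530913. Since m = (1 + c)/(c + rr + e), the denominator satisfies c + rr + e = (1 + c)/m = (1 + 0) / 5.530913 ≈ 0.180802.
With c = 0 and e = 0.0738, the required reserve ratio is 0.180802 − 0 − 0.0738 = 0.107002.

0.107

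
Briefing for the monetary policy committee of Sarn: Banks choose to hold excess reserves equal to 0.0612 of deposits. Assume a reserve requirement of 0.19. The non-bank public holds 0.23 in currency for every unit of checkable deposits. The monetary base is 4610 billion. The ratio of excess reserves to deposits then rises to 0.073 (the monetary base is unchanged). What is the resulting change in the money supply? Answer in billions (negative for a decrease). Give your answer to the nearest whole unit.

Initially m₁ = (1 + 0.23) / (0.19 + 0.0612 + 0.23) ≈ 2.55611, so M₁ = 2.55611 × 4610 = 11783.6671 billion.
After the change m₂ = (1 + 0.23) / (0.19 + 0.073 + 0.23) ≈ 2.49493, so M₂ = 2.49493 × 4610 = 11501.6273 billion.
ΔM = M₂ − M₁ = 11501.6273 − 11783.6671 = -282.0398 billion.

-282 billion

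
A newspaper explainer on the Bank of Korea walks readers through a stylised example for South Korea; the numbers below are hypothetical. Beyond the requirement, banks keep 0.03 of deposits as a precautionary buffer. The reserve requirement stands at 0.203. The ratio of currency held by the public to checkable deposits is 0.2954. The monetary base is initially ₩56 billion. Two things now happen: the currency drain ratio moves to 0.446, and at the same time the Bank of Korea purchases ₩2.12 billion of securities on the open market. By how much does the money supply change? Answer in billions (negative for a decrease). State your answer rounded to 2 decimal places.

Before: m₁ = (1 + 0.2954) / (0.203 + 0.03 + 0.2954) ≈ 2.45155, MB₁ = 56, so M₁ = 2.45155 × 56 = 137.2868 billion.
After: m₂ = (1 + 0.446) / (0.203 + 0.03 + 0.446) ≈ 2.12960, MB₂ = 56 + 2.12 = 58.12, so M₂ = 2.12960 × 58.12 ≈ 123.7724 billion.
ΔM = M₂ − M₁ = 123.7724 − 137.2868 = -13.5144 billion.

-13.51 billion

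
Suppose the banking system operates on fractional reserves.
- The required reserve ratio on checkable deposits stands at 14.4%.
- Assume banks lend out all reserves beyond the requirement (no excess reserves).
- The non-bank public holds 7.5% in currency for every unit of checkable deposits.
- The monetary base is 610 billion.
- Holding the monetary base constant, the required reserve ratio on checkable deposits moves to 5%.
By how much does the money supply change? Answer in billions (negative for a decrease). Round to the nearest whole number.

2252 billion

Initially m₁ = (1 + 0.075) / (0.144 + 0.075) ≈ 4.9087, so M₁ = 4.9087 × 610 = 2994.307 billion.
After the change m₂ = (1 + 0.075) / (0.05 + 0.075) = 8.6, so M₂ = 8.6 × 610 = 5246 billion.
ΔM = M₂ − M₁ = 5246 − 2994.307 = 2251.693 billion.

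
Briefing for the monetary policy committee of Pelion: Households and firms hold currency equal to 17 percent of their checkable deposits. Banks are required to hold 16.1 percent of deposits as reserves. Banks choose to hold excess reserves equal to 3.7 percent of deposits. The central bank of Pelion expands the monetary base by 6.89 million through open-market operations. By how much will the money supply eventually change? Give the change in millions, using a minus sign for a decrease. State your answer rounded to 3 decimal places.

The money multiplier is m = (1 + c) / (rr + e + c) = (1 + 0.17) / (0.161 + 0.037 + 0.17) ≈ 3.17935.
The purchase adds 6.89 million of base, so ΔM = m × ΔMB = 3.17935 × (+6.89) ≈ 21.9057 million.

21.906 million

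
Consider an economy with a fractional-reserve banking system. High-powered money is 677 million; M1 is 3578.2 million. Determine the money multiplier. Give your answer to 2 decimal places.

The money multiplier is m = M / MB = 3578.2 / 677 ≈ 5.28538.

5.29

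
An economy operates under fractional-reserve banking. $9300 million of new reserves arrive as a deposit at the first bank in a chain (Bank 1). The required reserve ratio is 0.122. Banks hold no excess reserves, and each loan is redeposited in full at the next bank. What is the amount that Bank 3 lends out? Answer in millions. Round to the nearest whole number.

$6295 million

Each bank lends a fraction (1 − rr) = 0.8780 of the deposit it receives, so Bank 3 receives 9300·0.8780^2 and lends 9300·0.8780^3 ≈ 6294.5762 million.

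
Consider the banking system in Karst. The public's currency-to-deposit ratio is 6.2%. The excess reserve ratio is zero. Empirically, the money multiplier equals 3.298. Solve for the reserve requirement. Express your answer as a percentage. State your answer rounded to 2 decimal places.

Using m = 3.298. Since m = (1 + c)/(c + rr + e), the denominator satisfies c + rr + e = (1 + c)/m = (1 + 0.062) / 3.298 ≈ 0.322013.
With c = 0.062 and e = 0, the reserve requirement is 0.322013 − 0.062 − 0 = 0.260013.

26.00%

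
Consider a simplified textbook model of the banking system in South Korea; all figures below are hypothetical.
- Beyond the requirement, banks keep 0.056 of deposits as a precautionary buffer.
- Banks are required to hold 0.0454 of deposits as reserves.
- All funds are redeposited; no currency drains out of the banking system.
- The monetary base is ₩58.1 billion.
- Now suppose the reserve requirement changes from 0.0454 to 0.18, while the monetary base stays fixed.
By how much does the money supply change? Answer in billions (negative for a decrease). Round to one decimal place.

Initially m₁ = 1 / (0.0454 + 0.056) ≈ 9.8619, so M₁ = 9.8619 × 58.1 ≈ 572.9764 billion.
After the change m₂ = 1 / (0.18 + 0.056) ≈ 4.2373, so M₂ = 4.2373 × 58.1 ≈ 246.1871 billion.
ΔM = M₂ − M₁ = 246.1871 − 572.9764 = -326.7893 billion.

-326.8 billion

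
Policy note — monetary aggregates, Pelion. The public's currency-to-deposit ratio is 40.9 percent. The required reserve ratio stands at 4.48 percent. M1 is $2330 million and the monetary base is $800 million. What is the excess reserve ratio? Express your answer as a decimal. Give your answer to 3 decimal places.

Using m = M/MB = 2330/800 = 2.912500. Since m = (1 + c)/(c + rr + e), the denominator satisfies c + rr + e = (1 + c)/m = (1 + 0.409) / 2.912500 ≈ 0.483777.
With c = 0.409 and rr = 0.0448, the excess reserve ratio is 0.483777 − 0.409 − 0.0448 = 0.029977.

0.030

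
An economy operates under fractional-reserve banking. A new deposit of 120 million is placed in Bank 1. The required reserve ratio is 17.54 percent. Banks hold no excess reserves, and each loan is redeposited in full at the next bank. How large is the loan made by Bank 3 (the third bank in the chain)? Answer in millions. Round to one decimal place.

67.3 million

Each bank lends a fraction (1 − rr) = 0.8246 of the deposit it receives, so Bank 3 receives 120·0.8246^2 and lends 120·0.8246^3 ≈ 67.2839 million.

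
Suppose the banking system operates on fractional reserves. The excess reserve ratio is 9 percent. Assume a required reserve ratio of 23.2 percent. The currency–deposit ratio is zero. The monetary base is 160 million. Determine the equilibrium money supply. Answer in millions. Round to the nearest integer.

497 million

The money multiplier is m = 1 / (rr + e) = 1 / (0.232 + 0.09) ≈ 3.1056.
So M = m × MB = 3.1056 × 160 = 496.896 million.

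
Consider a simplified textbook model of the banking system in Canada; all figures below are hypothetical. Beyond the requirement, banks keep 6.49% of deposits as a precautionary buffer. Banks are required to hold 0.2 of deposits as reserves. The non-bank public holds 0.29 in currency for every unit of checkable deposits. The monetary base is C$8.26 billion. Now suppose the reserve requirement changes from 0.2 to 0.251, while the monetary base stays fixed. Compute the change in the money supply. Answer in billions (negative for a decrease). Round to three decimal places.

Initially m₁ = (1 + 0.29) / (0.2 + 0.0649 + 0.29) ≈ 2.32474, so M₁ = 2.32474 × 8.26 ≈ 19.2024 billion.
After the change m₂ = (1 + 0.29) / (0.251 + 0.0649 + 0.29) ≈ 2.12906, so M₂ = 2.12906 × 8.26 ≈ 17.586 billion.
ΔM = M₂ − M₁ = 17.586 − 19.2024 = -1.6164 billion.

-1.616 billion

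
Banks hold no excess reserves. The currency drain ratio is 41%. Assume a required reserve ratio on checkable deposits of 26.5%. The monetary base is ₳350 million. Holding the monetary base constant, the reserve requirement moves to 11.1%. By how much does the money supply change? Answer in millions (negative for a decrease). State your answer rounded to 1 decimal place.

Initially m₁ = (1 + 0.41) / (0.265 + 0.41) ≈ 2.08889, so M₁ = 2.08889 × 350 = 731.1115 million.
After the change m₂ = (1 + 0.41) / (0.111 + 0.41) ≈ 2.70633, so M₂ = 2.70633 × 350 = 947.2155 million.
ΔM = M₂ − M₁ = 947.2155 − 731.1115 = 216.104 million.

₳216.1 million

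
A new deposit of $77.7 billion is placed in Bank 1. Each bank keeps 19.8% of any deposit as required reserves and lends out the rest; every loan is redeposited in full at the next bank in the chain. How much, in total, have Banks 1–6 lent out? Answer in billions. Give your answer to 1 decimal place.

Bank i lends (1 − rr)^i of the original deposit: Bank 1 lends 77.7·0.8020 = 62.3154, Bank 2 lends 77.7·0.8020² ≈ 49.9770, and so on.
Summing a geometric series: total = 77.7·[0.8020·(1 − 0.8020^6) / (1 − 0.8020)] ≈ 230.9759 billion.

$231.0 billion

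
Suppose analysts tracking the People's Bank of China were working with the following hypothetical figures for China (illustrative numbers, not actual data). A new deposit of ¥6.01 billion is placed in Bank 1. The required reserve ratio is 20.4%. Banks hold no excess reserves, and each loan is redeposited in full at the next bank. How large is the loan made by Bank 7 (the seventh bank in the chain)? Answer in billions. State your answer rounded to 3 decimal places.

¥1.217 billion

Each bank lends a fraction (1 − rr) = 0.7960 of the deposit it receives, so Bank 7 receives 6.01·0.7960^6 and lends 6.01·0.7960^7 ≈ 1.2169 billion.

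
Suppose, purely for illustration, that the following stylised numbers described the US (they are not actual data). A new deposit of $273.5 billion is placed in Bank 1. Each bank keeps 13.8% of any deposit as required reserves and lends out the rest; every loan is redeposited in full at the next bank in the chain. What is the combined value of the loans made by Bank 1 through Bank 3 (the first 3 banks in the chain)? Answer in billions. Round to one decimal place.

Bank i lends (1 − rr)^i of the original deposit: Bank 1 lends 273.5·0.8620 = 235.7570, Bank 2 lends 273.5·0.8620² ≈ 203.2225, and so on.
Summing a geometric series: total = 273.5·[0.8620·(1 − 0.8620^3) / (1 − 0.8620)] ≈ 614.1574 billion.

$614.2 billion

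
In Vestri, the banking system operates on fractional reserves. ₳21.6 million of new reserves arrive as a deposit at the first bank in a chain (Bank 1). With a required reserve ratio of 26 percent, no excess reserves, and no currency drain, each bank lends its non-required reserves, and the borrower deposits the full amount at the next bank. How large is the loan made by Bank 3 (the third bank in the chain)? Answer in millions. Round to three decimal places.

Each bank lends a fraction (1 − rr) = 0.7400 of the deposit it receives, so Bank 3 receives 21.6·0.7400^2 and lends 21.6·0.7400^3 ≈ 8.7528 million.

₳8.753 million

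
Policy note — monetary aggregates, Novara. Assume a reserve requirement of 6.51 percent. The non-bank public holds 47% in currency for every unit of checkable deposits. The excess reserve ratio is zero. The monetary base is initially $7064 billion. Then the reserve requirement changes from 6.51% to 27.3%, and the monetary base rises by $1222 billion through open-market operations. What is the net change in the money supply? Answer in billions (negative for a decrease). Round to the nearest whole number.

Before: m₁ = (1 + 0.47) / (0.0651 + 0.47) ≈ 2.74715, MB₁ = 7064, so M₁ = 2.74715 × 7064 = 19405.8676 billion.
After: m₂ = (1 + 0.47) / (0.273 + 0.47) ≈ 1.97847, MB₂ = 7064 + 1222 = 8286, so M₂ = 1.97847 × 8286 ≈ 16393.6024 billion.
ΔM = M₂ − M₁ = 16393.6024 − 19405.8676 = -3012.2652 billion.

-3012 billion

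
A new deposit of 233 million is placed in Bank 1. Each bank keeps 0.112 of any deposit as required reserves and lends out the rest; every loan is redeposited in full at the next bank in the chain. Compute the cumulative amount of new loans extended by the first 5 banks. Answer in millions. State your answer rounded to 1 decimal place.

827.3 million

Bank i lends (1 − rr)^i of the original deposit: Bank 1 lends 233·0.8880 = 206.9040, Bank 2 lends 233·0.8880² ≈ 183.7308, and so on.
Summing a geometric series: total = 233·[0.8880·(1 − 0.8880^5) / (1 − 0.8880)] ≈ 827.3207 million.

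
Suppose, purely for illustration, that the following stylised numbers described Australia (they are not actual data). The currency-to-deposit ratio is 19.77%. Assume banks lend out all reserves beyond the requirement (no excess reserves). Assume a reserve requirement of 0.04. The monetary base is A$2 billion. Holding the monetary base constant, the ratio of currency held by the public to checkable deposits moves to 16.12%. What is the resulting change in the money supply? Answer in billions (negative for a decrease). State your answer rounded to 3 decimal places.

Initially m₁ = (1 + 0.1977) / (0.04 + 0.1977) ≈ 5.03870, so M₁ = 5.03870 × 2 = 10.0774 billion.
After the change m₂ = (1 + 0.1612) / (0.04 + 0.1612) ≈ 5.77137, so M₂ = 5.77137 × 2 ≈ 11.5427 billion.
ΔM = M₂ − M₁ = 11.5427 − 10.0774 = 1.4653 billion.

A$1.465 billion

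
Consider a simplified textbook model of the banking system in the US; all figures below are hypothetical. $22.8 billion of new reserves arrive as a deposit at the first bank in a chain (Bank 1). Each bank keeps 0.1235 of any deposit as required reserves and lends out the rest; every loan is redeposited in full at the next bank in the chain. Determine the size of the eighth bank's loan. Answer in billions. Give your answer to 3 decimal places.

Each bank lends a fraction (1 − rr) = 0.8765 of the deposit it receives, so Bank 8 receives 22.8·0.8765^7 and lends 22.8·0.8765^8 ≈ 7.9424 billion.

$7.942 billion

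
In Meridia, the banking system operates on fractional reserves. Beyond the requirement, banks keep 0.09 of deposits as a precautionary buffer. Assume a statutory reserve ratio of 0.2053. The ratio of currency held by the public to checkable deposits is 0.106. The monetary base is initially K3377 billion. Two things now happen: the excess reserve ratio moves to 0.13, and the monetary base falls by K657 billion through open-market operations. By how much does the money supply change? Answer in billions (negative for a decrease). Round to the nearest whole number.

-2490 billion

Before: m₁ = (1 + 0.106) / (0.2053 + 0.09 + 0.106) ≈ 2.75604, MB₁ = 3377, so M₁ = 2.75604 × 3377 ≈ 9307.1471 billion.
After: m₂ = (1 + 0.106) / (0.2053 + 0.13 + 0.106) ≈ 2.50623, MB₂ = 3377 − 657 = 2720, so M₂ = 2.50623 × 2720 = 6816.9456 billion.
ΔM = M₂ − M₁ = 6816.9456 − 9307.1471 = -2490.2015 billion.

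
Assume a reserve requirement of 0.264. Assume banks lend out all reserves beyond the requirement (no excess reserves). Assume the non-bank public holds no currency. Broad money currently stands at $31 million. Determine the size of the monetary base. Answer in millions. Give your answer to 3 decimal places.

$8.184 million

With no currency drain and no excess reserves, the money multiplier is m = 1/rr = 1/0.264 ≈ 3.787879.
The monetary base is MB = M / m = 31 / 3.787879 ≈ 8.184 million.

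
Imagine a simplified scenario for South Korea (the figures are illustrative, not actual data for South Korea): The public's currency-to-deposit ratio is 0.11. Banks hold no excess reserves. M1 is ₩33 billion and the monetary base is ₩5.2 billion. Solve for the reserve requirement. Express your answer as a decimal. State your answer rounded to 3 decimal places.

0.065

Using m = M/MB = 33/5.2 ≈ 6.346154. Since m = (1 + c)/(c + rr + e), the denominator satisfies c + rr + e = (1 + c)/m = (1 + 0.11) / 6.346154 ≈ 0.174909.
With c = 0.11 and e = 0, the reserve requirement is 0.174909 − 0.11 − 0 = 0.064909.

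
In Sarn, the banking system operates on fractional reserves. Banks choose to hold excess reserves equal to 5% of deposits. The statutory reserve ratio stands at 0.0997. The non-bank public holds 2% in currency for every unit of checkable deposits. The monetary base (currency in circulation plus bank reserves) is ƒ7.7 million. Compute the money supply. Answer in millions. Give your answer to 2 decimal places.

The money multiplier is m = (1 + c) / (rr + e + c) = (1 + 0.02) / (0.0997 + 0.05 + 0.02) ≈ 6.0106.
So M = m × MB = 6.0106 × 7.7 ≈ 46.2816 million.

ƒ46.28 million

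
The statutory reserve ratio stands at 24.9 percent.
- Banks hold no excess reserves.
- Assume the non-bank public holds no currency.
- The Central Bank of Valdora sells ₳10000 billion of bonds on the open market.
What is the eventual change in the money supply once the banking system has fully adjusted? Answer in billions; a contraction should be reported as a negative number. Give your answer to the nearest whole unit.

The simple money multiplier is m = 1/rr = 1/0.249 ≈ 4.01606.
An open-market sale reduces the monetary base by 10000 billion, so ΔM = m × ΔMB = 4.01606 × (−10000) = -40160.6 billion.

-40161 billion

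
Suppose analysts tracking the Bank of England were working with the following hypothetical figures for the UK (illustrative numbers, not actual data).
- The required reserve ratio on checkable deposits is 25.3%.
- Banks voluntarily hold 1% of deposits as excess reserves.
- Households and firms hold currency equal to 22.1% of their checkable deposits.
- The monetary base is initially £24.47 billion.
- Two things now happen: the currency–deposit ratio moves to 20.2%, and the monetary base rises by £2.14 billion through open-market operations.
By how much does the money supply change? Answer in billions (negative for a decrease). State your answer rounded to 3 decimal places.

£7.054 billion

Before: m₁ = (1 + 0.221) / (0.253 + 0.01 + 0.221) ≈ 2.522727, MB₁ = 24.47, so M₁ = 2.522727 × 24.47 ≈ 61.7311 billion.
After: m₂ = (1 + 0.202) / (0.253 + 0.01 + 0.202) ≈ 2.584946, MB₂ = 24.47 + 2.14 = 26.61, so M₂ = 2.584946 × 26.61 ≈ 68.7854 billion.
ΔM = M₂ − M₁ = 68.7854 − 61.7311 = 7.0543 billion.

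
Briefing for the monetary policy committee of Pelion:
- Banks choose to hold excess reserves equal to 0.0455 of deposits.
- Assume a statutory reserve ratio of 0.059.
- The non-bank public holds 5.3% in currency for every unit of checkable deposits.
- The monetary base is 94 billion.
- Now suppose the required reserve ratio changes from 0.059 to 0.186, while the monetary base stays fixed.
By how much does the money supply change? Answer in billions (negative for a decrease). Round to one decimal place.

Initially m₁ = (1 + 0.053) / (0.059 + 0.0455 + 0.053) ≈ 6.6857, so M₁ = 6.6857 × 94 = 628.4558 billion.
After the change m₂ = (1 + 0.053) / (0.186 + 0.0455 + 0.053) ≈ 3.7012, so M₂ = 3.7012 × 94 = 347.9128 billion.
ΔM = M₂ − M₁ = 347.9128 − 628.4558 = -280.543 billion.

-280.5 billion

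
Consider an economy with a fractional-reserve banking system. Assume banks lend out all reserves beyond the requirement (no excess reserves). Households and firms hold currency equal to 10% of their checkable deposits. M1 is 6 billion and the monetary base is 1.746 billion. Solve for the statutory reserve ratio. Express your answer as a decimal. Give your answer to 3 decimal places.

0.220

Using m = M/MB = 6/1.746 ≈ 3.436426. Since m = (1 + c)/(c + rr + e), the denominator satisfies c + rr + e = (1 + c)/m = (1 + 0.1) / 3.436426 ≈ 0.320100.
With c = 0.1 and e = 0, the statutory reserve ratio is 0.320100 − 0.1 − 0 = 0.2201.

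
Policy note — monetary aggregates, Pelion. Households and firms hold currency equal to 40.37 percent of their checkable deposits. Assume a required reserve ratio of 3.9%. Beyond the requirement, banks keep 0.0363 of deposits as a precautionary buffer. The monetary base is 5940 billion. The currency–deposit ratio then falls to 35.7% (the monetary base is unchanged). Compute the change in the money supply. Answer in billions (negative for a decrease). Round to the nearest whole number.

Initially m₁ = (1 + 0.4037) / (0.039 + 0.0363 + 0.4037) ≈ 2.93048, so M₁ = 2.93048 × 5940 = 17407.0512 billion.
After the change m₂ = (1 + 0.357) / (0.039 + 0.0363 + 0.357) ≈ 3.13902, so M₂ = 3.13902 × 5940 = 18645.7788 billion.
ΔM = M₂ − M₁ = 18645.7788 − 17407.0512 = 1238.7276 billion.

1239 billion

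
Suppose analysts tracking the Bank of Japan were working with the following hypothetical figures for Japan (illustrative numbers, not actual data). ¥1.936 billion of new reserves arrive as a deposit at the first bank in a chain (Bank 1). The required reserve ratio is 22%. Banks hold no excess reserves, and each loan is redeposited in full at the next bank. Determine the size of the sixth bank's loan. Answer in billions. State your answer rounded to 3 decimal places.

¥0.436 billion

Each bank lends a fraction (1 − rr) = 0.7800 of the deposit it receives, so Bank 6 receives 1.936·0.7800^5 and lends 1.936·0.7800^6 ≈ 0.4360 billion.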